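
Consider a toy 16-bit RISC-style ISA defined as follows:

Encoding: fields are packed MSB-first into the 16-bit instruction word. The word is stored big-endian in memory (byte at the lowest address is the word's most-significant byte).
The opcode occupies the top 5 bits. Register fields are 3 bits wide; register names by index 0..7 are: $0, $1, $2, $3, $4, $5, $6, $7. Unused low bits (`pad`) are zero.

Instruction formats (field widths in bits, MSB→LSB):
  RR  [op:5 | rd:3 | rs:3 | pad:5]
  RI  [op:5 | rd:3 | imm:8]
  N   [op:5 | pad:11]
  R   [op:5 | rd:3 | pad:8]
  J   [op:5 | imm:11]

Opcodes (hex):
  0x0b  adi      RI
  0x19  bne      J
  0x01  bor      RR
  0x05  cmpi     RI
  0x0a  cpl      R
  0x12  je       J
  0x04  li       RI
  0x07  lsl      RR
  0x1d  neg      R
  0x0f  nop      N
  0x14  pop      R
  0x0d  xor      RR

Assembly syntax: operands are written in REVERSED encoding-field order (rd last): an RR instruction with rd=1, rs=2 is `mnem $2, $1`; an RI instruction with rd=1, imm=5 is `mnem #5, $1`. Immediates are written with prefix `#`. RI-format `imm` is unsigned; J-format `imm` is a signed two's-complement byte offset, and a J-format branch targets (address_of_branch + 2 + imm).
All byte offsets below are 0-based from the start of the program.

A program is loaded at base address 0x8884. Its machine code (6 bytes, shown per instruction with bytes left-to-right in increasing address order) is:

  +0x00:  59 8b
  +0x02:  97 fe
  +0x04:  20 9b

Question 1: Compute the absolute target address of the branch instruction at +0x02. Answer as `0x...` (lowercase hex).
0x8886

+0x02: 97 fe ⇒ word 0x97fe (big)
  op=0x97fe>>11=0x12 ⇒ je (J)
  [10:0] imm=2046 (s11→-2) = #-2
  target = base 0x8884 + off 0x02 + 2 + imm -2 = 0x8886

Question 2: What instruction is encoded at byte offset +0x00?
adi #139, $1

off 0x00: read 59 8b as big → 0x598b
  top 5b → 0xb → adi [RI]
  rd@[10:8]=0x1 ⇒ $1
  imm@[7:0]=0x8b ⇒ #139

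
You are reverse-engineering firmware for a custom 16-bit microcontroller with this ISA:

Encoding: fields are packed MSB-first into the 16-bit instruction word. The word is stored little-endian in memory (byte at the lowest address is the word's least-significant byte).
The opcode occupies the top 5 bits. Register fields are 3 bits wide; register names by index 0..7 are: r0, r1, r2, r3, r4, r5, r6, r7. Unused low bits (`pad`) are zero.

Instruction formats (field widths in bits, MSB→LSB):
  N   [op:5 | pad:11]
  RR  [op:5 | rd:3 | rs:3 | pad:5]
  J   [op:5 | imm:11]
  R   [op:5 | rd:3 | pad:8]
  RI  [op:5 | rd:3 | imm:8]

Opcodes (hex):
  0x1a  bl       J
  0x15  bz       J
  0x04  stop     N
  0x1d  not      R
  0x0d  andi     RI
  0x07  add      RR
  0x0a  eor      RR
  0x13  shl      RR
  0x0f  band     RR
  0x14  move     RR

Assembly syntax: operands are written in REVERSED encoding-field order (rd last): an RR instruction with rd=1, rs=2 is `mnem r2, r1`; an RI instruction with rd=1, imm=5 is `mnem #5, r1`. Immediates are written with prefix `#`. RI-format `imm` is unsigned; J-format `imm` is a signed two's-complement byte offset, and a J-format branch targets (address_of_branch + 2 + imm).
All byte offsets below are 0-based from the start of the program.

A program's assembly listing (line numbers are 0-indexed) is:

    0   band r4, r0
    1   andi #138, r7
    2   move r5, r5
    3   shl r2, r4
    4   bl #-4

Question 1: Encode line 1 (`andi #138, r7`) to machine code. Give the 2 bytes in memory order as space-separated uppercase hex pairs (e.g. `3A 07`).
8A 6F

1. andi fields op=0xd:5|rd=7:3|imm=138:8 → word 6f8ah → 8a 6f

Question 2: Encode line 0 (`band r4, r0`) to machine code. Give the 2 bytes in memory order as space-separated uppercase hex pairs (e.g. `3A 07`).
80 78

line 0 (band): pack op=0xf:5|rd=0:3|rs=4:3|pad=0:5 = 0x7880; little→ 80 78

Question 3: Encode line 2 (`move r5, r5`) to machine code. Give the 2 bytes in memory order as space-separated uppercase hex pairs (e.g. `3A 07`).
A0 A5

L2: move op=0x14:5|rd=5:3|rs=5:3|pad=0:5 ⇒ 0xa5a0 ⇒ little a0 a5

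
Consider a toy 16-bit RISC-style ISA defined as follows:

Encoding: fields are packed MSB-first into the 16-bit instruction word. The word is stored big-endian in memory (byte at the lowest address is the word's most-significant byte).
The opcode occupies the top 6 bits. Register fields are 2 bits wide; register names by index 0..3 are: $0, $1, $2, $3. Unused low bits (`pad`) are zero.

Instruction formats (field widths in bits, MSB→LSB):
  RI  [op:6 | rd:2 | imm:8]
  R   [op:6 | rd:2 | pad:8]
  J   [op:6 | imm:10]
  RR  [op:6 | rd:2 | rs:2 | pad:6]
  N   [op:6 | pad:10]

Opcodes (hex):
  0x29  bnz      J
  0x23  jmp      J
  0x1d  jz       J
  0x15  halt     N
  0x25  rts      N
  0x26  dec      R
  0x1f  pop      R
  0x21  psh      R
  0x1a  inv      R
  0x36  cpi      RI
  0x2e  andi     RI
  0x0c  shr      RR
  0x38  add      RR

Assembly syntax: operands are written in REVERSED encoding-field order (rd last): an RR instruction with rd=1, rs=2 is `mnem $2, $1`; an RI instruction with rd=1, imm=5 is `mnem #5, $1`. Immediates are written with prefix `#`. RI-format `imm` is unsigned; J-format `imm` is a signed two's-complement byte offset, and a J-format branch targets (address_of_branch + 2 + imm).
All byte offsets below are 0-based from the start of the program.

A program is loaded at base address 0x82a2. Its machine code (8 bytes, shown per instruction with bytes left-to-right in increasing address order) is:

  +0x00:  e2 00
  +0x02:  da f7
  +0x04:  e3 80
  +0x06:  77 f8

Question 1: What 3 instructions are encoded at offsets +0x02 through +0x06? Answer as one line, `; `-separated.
off 0x02: read da f7 as big → 0xdaf7
  top 6b → 0x36 → cpi [RI]
  rd: (w>>8)&0x3=0x2 → $2
  imm: (w>>0)&0xff=0xf7 → #247
off 0x04: read e3 80 as big → 0xe380
  top 6b → 0x38 → add [RR]
  rd: (w>>8)&0x3=0x3 → $3
  rs: (w>>6)&0x3=0x2 → $2
off 0x06: read 77 f8 as big → 0x77f8
  top 6b → 0x1d → jz [J]
  imm: (w>>0)&0x3ff=0x3f8 (s10→-8) → #-8

cpi #247, $2; add $2, $3; jz #-8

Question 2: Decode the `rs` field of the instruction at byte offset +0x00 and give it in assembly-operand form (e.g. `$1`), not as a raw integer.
$0

@+00  big-endian(e2 00) = 0xe200
  opcode bits[15:10]=0x38: add/RR
  rd@[9:8]=0x2 ⇒ $2
  rs@[7:6]=0x0 ⇒ $0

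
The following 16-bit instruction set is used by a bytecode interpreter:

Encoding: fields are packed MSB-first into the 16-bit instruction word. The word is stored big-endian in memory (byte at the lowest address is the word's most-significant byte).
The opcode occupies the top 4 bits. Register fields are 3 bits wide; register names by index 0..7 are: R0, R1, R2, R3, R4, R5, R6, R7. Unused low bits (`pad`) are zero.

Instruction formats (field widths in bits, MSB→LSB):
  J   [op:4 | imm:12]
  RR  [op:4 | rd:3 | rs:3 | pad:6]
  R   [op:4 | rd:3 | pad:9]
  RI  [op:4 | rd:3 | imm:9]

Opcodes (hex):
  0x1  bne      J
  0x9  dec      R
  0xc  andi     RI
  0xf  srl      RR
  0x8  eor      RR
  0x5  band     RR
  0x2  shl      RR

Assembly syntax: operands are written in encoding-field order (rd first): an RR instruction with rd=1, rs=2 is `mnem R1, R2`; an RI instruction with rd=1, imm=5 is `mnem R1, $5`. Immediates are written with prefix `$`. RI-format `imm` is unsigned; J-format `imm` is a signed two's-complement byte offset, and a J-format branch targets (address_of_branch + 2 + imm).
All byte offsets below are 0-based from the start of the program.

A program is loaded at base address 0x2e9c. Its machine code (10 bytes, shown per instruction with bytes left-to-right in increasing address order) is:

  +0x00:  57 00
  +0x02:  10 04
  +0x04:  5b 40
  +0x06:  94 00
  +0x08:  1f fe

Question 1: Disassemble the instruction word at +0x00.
band R3, R4

@+00  big-endian(57 00) = 0x5700
  opcode bits[15:12]=0x5: band/RR
  rd: (w>>9)&0x7=0x3 → R3
  rs: (w>>6)&0x7=0x4 → R4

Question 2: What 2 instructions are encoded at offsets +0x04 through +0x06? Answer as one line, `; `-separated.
band R5, R5; dec R2

+0x04: 5b 40 ⇒ word 0x5b40 (big)
  opcode bits[15:12]=0x5: band/RR
  [11:9] rd=5 = R5
  [8:6] rs=5 = R5
+0x06: 94 00 ⇒ word 0x9400 (big)
  opcode bits[15:12]=0x9: dec/R
  [11:9] rd=2 = R2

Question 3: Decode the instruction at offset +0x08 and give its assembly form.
bne $-2

@+08  big-endian(1f fe) = 0x1ffe
  op=0x1ffe>>12=0x1 ⇒ bne (J)
  [11:0] imm=4094 (s12→-2) = $-2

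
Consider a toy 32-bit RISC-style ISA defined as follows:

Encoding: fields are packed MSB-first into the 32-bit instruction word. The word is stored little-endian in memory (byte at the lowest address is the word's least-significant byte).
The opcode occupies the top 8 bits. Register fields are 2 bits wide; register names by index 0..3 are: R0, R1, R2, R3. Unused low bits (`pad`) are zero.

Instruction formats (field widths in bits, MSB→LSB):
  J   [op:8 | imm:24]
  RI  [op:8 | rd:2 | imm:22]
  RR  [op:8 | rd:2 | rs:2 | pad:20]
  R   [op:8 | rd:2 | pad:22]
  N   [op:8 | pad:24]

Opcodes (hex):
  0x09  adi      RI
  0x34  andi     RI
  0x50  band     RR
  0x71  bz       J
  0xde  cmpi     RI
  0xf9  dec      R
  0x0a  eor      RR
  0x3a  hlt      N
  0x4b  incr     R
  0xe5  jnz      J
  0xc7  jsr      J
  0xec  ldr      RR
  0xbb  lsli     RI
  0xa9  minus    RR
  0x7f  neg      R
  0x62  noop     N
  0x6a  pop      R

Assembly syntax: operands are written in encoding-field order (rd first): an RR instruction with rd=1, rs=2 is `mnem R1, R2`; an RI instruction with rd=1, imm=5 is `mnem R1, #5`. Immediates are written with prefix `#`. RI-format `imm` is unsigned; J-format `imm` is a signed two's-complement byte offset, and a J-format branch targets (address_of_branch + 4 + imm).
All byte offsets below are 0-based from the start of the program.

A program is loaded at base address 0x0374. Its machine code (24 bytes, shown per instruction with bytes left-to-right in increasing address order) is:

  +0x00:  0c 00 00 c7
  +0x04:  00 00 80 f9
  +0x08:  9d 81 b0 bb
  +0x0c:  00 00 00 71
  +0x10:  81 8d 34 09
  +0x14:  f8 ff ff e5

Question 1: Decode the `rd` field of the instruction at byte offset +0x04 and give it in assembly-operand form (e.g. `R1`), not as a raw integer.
@+04  little-endian(00 00 80 f9) = 0xf9800000
  opcode bits[31:24]=0xf9: dec/R
  rd@[23:22]=0x2 ⇒ R2

R2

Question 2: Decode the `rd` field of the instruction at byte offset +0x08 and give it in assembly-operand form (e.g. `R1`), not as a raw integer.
R2

+0x08: 9d 81 b0 bb ⇒ word 0xbbb0819d (little)
  top 8b → 0xbb → lsli [RI]
  [23:22] rd=2 = R2
  [21:0] imm=3178909 = #3178909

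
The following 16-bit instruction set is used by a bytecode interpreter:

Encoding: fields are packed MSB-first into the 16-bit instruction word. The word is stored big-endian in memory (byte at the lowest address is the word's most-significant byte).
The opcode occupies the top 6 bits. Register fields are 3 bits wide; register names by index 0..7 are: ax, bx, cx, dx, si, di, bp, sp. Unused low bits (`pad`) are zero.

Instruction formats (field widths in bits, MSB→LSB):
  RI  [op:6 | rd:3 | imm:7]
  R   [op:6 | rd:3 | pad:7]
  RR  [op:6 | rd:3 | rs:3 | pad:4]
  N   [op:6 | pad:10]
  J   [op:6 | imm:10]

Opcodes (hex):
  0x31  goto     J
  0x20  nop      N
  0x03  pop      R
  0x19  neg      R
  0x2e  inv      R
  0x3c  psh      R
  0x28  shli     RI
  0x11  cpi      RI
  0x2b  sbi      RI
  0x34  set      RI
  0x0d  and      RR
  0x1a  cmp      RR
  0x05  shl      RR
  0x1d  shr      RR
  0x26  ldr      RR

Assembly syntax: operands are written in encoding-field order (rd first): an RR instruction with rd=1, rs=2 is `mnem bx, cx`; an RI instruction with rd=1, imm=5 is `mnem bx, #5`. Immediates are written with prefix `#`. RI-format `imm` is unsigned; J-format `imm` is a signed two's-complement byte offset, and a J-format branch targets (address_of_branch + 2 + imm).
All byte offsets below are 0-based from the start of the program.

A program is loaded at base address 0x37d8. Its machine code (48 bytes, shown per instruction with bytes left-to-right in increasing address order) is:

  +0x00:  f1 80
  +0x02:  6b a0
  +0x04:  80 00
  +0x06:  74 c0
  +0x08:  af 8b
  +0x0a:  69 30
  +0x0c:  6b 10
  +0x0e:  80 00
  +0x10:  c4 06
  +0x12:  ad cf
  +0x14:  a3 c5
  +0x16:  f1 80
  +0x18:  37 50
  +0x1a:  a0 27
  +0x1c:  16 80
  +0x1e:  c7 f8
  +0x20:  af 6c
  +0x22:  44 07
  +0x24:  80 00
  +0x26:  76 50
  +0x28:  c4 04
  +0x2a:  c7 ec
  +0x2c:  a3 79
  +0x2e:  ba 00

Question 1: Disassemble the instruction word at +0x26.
shr si, di

[26] 76 50 → 0x7650
  opcode bits[15:10]=0x1d: shr/RR
  rd: (w>>7)&0x7=0x4 → si
  rs: (w>>4)&0x7=0x5 → di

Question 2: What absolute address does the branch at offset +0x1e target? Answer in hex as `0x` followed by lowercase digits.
[1e] c7 f8 → 0xc7f8
  op=0xc7f8>>10=0x31 ⇒ goto (J)
  [9:0] imm=1016 (s10→-8) = #-8
  target = base 0x37d8 + off 0x1e + 2 + imm -8 = 0x37f0

0x37f0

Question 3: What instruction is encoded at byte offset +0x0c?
off 0x0c: read 6b 10 as big → 0x6b10
  op=0x6b10>>10=0x1a ⇒ cmp (RR)
  rd: (w>>7)&0x7=0x6 → bp
  rs: (w>>4)&0x7=0x1 → bx

cmp bp, bx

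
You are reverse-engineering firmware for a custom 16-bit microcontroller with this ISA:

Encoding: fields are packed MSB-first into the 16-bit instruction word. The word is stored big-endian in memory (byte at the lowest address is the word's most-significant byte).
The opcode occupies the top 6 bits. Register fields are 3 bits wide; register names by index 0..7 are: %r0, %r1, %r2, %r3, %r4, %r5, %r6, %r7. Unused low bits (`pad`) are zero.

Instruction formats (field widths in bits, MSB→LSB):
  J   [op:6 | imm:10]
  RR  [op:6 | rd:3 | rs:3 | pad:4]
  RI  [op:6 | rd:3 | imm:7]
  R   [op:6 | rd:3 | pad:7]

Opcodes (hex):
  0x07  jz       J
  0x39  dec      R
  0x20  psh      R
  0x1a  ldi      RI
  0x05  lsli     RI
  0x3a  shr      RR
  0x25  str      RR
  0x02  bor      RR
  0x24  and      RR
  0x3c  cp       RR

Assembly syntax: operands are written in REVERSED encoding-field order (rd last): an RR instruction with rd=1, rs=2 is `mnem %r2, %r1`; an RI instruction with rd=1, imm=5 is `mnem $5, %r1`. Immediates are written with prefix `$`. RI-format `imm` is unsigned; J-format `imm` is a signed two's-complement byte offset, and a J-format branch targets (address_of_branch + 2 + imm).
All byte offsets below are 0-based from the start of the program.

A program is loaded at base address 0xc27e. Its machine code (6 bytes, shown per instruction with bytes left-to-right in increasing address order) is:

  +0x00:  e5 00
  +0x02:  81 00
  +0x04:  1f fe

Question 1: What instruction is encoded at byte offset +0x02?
off 0x02: read 81 00 as big → 0x8100
  top 6b → 0x20 → psh [R]
  [9:7] rd=2 = %r2

psh %r2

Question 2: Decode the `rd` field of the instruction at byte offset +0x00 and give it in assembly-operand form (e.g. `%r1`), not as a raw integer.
+0x00: e5 00 ⇒ word 0xe500 (big)
  opcode bits[15:10]=0x39: dec/R
  [9:7] rd=2 = %r2

%r2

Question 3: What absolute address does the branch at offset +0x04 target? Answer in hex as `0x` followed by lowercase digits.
0xc282

[04] 1f fe → 0x1ffe
  top 6b → 0x7 → jz [J]
  imm@[9:0]=0x3fe (s10→-2) ⇒ $-2
  target = base 0xc27e + off 0x04 + 2 + imm -2 = 0xc282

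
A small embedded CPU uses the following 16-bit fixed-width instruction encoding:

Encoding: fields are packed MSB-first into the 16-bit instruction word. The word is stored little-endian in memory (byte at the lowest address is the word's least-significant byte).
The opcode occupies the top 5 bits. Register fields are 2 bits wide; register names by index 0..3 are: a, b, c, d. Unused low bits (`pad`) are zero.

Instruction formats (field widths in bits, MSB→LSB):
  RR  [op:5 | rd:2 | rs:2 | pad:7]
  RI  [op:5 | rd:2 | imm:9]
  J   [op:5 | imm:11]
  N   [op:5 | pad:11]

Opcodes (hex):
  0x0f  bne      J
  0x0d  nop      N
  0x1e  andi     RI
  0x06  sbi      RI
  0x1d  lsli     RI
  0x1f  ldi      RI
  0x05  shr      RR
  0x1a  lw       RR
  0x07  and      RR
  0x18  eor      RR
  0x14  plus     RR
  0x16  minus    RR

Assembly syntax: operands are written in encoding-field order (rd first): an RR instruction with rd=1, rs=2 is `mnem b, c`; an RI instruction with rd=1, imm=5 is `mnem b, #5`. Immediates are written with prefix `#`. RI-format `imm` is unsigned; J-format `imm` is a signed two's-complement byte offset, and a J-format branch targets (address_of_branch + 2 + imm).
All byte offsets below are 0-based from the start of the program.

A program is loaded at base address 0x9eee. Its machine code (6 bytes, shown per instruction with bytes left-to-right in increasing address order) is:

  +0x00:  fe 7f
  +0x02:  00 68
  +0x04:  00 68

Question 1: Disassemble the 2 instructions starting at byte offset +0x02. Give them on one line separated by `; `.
off 0x02: read 00 68 as little → 0x6800
  opcode bits[15:11]=0xd: nop/N
off 0x04: read 00 68 as little → 0x6800
  opcode bits[15:11]=0xd: nop/N

nop; nop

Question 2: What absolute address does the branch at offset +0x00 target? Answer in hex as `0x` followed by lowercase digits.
0x9eee

@+00  little-endian(fe 7f) = 0x7ffe
  top 5b → 0xf → bne [J]
  [10:0] imm=2046 (s11→-2) = #-2
  target = base 0x9eee + off 0x00 + 2 + imm -2 = 0x9eee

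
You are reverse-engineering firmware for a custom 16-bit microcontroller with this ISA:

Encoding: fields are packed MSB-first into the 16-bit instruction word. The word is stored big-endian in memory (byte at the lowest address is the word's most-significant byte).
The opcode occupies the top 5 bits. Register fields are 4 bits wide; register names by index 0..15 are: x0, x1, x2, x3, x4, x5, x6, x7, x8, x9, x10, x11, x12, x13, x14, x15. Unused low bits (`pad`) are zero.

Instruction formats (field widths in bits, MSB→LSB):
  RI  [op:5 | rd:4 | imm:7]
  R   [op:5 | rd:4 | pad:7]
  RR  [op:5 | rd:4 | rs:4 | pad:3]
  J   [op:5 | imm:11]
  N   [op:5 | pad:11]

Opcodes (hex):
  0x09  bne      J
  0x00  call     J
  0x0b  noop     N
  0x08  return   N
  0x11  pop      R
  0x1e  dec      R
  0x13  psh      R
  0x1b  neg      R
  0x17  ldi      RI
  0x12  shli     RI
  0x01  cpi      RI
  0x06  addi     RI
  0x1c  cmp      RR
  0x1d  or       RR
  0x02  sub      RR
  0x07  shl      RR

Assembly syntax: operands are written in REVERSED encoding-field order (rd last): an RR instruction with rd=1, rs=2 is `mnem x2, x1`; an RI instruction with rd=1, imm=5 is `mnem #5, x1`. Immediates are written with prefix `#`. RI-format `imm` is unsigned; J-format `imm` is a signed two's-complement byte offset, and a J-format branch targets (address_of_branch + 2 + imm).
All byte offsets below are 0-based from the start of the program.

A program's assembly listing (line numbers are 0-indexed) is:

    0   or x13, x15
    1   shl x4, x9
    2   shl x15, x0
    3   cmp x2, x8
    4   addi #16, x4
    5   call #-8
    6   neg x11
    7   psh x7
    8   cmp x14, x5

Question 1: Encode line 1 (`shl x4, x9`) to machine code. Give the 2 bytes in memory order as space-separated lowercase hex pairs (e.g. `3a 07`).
1. shl fields op=0x7:5|rd=9:4|rs=4:4|pad=0:3 → word 3ca0h → 3c a0

3c a0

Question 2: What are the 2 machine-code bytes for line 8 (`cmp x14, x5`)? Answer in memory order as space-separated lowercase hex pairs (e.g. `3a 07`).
e2 f0

L8: cmp op=0x1c:5|rd=5:4|rs=14:4|pad=0:3 ⇒ 0xe2f0 ⇒ big e2 f0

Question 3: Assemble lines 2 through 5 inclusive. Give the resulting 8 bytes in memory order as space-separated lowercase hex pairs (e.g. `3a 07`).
2. shl fields op=0x7:5|rd=0:4|rs=15:4|pad=0:3 → word 3878h → 38 78
3. cmp fields op=0x1c:5|rd=8:4|rs=2:4|pad=0:3 → word e410h → e4 10
4. addi fields op=0x6:5|rd=4:4|imm=16:7 → word 3210h → 32 10
5. call fields op=0x0:5|imm=-8:11 → word 07f8h → 07 f8

38 78 e4 10 32 10 07 f8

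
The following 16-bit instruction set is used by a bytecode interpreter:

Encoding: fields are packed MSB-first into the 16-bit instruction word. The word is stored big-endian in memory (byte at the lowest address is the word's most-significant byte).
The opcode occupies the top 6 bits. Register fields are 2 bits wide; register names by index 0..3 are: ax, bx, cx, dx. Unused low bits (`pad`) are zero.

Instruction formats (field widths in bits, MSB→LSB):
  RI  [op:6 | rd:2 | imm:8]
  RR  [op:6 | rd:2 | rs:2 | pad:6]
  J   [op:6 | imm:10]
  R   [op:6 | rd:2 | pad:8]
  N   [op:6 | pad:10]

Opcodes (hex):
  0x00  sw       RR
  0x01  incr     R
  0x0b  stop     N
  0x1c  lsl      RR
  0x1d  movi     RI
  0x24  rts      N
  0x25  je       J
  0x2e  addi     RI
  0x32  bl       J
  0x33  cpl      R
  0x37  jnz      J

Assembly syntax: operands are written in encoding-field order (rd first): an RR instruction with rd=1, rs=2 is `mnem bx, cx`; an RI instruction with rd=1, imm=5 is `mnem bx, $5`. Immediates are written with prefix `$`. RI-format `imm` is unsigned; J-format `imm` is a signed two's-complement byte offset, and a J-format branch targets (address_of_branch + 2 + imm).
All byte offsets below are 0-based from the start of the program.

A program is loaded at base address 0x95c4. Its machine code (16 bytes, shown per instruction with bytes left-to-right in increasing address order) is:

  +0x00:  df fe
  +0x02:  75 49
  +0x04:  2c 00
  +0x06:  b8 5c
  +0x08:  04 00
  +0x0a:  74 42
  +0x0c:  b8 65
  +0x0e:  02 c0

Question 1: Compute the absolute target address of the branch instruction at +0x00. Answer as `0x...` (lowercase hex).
@+00  big-endian(df fe) = 0xdffe
  opcode bits[15:10]=0x37: jnz/J
  [9:0] imm=1022 (s10→-2) = $-2
  target = base 0x95c4 + off 0x00 + 2 + imm -2 = 0x95c4

0x95c4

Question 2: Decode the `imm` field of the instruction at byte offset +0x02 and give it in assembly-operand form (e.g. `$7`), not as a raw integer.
$73

+0x02: 75 49 ⇒ word 0x7549 (big)
  op=0x7549>>10=0x1d ⇒ movi (RI)
  [9:8] rd=1 = bx
  [7:0] imm=73 = $73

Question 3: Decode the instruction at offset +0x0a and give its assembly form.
movi ax, $66

+0x0a: 74 42 ⇒ word 0x7442 (big)
  top 6b → 0x1d → movi [RI]
  [9:8] rd=0 = ax
  [7:0] imm=66 = $66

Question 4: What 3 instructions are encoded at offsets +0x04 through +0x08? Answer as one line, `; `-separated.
stop; addi ax, $92; incr ax

off 0x04: read 2c 00 as big → 0x2c00
  top 6b → 0xb → stop [N]
off 0x06: read b8 5c as big → 0xb85c
  top 6b → 0x2e → addi [RI]
  [9:8] rd=0 = ax
  [7:0] imm=92 = $92
off 0x08: read 04 00 as big → 0x0400
  top 6b → 0x1 → incr [R]
  [9:8] rd=0 = ax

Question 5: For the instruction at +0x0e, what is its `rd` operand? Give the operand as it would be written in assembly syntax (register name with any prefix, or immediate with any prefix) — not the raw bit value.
@+0e  big-endian(02 c0) = 0x02c0
  opcode bits[15:10]=0x0: sw/RR
  [9:8] rd=2 = cx
  [7:6] rs=3 = dx

cx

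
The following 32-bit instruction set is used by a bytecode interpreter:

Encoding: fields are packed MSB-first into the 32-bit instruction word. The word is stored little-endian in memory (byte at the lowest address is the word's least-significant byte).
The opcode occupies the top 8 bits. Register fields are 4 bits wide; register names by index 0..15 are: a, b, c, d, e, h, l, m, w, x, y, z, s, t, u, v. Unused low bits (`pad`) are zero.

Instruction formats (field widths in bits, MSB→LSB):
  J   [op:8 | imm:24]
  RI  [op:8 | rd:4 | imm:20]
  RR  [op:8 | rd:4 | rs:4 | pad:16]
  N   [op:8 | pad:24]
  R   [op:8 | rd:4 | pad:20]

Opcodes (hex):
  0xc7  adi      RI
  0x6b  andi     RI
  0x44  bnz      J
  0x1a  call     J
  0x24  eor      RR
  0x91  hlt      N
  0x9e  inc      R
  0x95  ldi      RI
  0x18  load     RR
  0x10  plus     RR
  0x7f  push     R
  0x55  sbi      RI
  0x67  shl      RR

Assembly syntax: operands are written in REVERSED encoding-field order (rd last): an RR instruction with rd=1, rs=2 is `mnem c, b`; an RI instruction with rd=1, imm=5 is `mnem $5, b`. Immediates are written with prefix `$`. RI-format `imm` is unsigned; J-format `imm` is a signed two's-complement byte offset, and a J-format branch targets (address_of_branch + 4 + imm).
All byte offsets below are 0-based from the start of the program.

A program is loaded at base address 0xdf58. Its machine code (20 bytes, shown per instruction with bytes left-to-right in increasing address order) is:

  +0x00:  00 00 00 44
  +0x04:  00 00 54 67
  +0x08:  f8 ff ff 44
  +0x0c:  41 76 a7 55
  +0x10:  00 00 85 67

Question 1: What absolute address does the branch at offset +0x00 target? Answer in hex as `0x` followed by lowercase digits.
0xdf5c

@+00  little-endian(00 00 00 44) = 0x44000000
  op=0x44000000>>24=0x44 ⇒ bnz (J)
  [23:0] imm=0 = $0
  target = base 0xdf58 + off 0x00 + 4 + imm 0 = 0xdf5c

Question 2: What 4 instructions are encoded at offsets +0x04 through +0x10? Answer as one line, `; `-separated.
shl e, h; bnz $-8; sbi $489025, y; shl h, w

+0x04: 00 00 54 67 ⇒ word 0x67540000 (little)
  opcode bits[31:24]=0x67: shl/RR
  rd: (w>>20)&0xf=0x5 → h
  rs: (w>>16)&0xf=0x4 → e
+0x08: f8 ff ff 44 ⇒ word 0x44fffff8 (little)
  opcode bits[31:24]=0x44: bnz/J
  imm: (w>>0)&0xffffff=0xfffff8 (s24→-8) → $-8
+0x0c: 41 76 a7 55 ⇒ word 0x55a77641 (little)
  opcode bits[31:24]=0x55: sbi/RI
  rd: (w>>20)&0xf=0xa → y
  imm: (w>>0)&0xfffff=0x77641 → $489025
+0x10: 00 00 85 67 ⇒ word 0x67850000 (little)
  opcode bits[31:24]=0x67: shl/RR
  rd: (w>>20)&0xf=0x8 → w
  rs: (w>>16)&0xf=0x5 → h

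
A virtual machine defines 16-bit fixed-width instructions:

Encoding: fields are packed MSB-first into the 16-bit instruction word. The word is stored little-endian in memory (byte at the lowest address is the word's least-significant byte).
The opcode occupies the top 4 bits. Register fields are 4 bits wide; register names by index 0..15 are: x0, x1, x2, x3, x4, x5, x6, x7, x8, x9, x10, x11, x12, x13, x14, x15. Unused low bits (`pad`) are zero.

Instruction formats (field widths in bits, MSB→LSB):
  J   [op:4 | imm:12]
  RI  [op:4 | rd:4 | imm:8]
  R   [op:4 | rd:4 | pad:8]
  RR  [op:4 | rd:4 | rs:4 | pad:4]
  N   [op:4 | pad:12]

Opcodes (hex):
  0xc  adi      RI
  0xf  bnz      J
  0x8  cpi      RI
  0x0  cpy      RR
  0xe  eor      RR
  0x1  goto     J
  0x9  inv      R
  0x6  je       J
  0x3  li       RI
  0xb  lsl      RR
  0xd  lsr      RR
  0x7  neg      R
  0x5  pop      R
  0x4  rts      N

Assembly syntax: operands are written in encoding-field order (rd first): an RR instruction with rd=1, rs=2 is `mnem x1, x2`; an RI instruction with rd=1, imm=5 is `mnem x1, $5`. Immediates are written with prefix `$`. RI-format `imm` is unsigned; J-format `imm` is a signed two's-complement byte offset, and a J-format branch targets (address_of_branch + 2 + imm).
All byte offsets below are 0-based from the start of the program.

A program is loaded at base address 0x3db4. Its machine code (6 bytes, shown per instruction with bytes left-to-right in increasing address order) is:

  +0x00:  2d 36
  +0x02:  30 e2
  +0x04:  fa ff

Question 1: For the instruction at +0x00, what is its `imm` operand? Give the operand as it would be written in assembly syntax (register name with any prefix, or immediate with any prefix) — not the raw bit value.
+0x00: 2d 36 ⇒ word 0x362d (little)
  opcode bits[15:12]=0x3: li/RI
  rd@[11:8]=0x6 ⇒ x6
  imm@[7:0]=0x2d ⇒ $45

$45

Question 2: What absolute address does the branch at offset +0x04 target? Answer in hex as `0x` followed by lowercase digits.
0x3db4

@+04  little-endian(fa ff) = 0xfffa
  opcode bits[15:12]=0xf: bnz/J
  imm@[11:0]=0xffa (s12→-6) ⇒ $-6
  target = base 0x3db4 + off 0x04 + 2 + imm -6 = 0x3db4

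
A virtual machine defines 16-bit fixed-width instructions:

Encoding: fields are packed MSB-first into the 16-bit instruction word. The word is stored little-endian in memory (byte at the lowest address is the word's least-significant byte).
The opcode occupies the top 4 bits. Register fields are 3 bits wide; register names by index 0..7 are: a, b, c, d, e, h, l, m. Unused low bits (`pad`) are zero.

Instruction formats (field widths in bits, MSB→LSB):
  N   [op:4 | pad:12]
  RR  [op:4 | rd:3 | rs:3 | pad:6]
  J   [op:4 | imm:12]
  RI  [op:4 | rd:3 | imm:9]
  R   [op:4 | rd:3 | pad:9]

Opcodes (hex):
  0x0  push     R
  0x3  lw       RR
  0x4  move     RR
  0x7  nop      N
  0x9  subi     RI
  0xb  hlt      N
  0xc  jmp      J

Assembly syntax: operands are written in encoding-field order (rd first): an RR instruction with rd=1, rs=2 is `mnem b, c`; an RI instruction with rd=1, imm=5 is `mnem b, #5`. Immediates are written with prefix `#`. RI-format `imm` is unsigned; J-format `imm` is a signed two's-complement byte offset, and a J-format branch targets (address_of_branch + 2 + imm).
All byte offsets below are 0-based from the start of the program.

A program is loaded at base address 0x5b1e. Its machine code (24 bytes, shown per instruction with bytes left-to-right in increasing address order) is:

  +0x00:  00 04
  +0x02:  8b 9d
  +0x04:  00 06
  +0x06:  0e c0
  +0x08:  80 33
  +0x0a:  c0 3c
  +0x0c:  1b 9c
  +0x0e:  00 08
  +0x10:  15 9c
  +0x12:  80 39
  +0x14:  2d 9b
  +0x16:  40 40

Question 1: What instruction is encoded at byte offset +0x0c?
subi l, #27

+0x0c: 1b 9c ⇒ word 0x9c1b (little)
  opcode bits[15:12]=0x9: subi/RI
  [11:9] rd=6 = l
  [8:0] imm=27 = #27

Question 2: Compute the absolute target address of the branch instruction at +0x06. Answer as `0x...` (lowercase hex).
0x5b34

@+06  little-endian(0e c0) = 0xc00e
  opcode bits[15:12]=0xc: jmp/J
  imm: (w>>0)&0xfff=0xe → #14
  target = base 0x5b1e + off 0x06 + 2 + imm 14 = 0x5b34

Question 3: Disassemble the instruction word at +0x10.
+0x10: 15 9c ⇒ word 0x9c15 (little)
  op=0x9c15>>12=0x9 ⇒ subi (RI)
  [11:9] rd=6 = l
  [8:0] imm=21 = #21

subi l, #21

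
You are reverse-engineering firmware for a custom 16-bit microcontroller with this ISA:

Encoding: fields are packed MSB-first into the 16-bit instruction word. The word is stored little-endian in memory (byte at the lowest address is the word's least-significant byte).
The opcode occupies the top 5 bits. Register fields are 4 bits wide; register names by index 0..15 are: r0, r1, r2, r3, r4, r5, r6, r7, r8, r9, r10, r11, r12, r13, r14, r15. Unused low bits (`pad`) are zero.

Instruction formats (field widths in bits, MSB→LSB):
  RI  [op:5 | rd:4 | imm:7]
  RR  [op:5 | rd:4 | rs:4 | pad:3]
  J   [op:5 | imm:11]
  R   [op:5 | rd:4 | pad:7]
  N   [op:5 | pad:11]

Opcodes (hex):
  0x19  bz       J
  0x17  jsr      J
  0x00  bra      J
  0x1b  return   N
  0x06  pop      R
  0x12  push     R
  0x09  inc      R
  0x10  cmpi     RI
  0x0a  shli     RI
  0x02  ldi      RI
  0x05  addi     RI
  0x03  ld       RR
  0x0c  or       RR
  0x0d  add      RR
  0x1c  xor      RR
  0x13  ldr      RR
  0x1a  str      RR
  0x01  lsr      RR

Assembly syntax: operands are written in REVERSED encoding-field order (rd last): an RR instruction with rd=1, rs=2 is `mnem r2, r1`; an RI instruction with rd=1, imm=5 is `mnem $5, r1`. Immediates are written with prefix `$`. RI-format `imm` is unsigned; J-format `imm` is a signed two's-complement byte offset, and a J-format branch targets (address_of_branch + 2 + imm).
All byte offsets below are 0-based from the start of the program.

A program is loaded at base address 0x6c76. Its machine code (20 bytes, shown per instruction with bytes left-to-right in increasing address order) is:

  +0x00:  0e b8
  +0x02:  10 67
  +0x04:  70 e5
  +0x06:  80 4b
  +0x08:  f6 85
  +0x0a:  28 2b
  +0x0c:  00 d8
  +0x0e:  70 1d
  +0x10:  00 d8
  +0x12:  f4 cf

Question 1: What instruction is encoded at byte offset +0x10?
@+10  little-endian(00 d8) = 0xd800
  top 5b → 0x1b → return [N]

return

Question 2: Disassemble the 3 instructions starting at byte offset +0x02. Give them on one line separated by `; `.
or r2, r14; xor r14, r10; inc r7

off 0x02: read 10 67 as little → 0x6710
  top 5b → 0xc → or [RR]
  rd@[10:7]=0xe ⇒ r14
  rs@[6:3]=0x2 ⇒ r2
off 0x04: read 70 e5 as little → 0xe570
  top 5b → 0x1c → xor [RR]
  rd@[10:7]=0xa ⇒ r10
  rs@[6:3]=0xe ⇒ r14
off 0x06: read 80 4b as little → 0x4b80
  top 5b → 0x9 → inc [R]
  rd@[10:7]=0x7 ⇒ r7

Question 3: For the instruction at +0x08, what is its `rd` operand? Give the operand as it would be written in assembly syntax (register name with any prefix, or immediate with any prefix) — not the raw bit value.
@+08  little-endian(f6 85) = 0x85f6
  op=0x85f6>>11=0x10 ⇒ cmpi (RI)
  rd: (w>>7)&0xf=0xb → r11
  imm: (w>>0)&0x7f=0x76 → $118

r11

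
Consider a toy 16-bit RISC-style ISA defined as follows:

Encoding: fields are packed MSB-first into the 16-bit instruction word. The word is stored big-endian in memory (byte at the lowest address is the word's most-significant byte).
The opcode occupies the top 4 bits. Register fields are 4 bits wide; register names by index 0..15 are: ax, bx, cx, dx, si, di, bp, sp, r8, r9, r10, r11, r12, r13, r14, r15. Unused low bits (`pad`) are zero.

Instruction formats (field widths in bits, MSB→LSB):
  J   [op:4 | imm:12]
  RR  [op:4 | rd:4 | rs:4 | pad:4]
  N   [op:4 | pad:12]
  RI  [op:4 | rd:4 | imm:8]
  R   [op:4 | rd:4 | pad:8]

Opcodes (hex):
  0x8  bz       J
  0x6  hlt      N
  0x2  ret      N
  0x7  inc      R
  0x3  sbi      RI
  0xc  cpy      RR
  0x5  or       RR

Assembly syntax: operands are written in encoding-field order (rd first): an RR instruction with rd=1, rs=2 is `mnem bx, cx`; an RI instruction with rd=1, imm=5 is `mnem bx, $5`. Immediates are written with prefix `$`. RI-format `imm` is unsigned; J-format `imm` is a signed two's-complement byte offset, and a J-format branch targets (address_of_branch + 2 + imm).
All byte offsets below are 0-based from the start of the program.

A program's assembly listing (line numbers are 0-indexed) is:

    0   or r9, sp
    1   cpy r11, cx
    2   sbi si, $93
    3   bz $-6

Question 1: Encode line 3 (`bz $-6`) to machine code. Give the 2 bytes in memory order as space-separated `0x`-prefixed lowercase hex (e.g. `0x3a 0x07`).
0x8f 0xfa

L3: bz op=0x8:4|imm=-6:12 ⇒ 0x8ffa ⇒ big 8f fa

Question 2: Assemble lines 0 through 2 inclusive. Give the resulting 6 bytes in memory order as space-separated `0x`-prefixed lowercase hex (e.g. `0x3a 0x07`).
0x59 0x70 0xcb 0x20 0x34 0x5d

0. or fields op=0x5:4|rd=9:4|rs=7:4|pad=0:4 → word 5970h → 59 70
1. cpy fields op=0xc:4|rd=11:4|rs=2:4|pad=0:4 → word cb20h → cb 20
2. sbi fields op=0x3:4|rd=4:4|imm=93:8 → word 345dh → 34 5d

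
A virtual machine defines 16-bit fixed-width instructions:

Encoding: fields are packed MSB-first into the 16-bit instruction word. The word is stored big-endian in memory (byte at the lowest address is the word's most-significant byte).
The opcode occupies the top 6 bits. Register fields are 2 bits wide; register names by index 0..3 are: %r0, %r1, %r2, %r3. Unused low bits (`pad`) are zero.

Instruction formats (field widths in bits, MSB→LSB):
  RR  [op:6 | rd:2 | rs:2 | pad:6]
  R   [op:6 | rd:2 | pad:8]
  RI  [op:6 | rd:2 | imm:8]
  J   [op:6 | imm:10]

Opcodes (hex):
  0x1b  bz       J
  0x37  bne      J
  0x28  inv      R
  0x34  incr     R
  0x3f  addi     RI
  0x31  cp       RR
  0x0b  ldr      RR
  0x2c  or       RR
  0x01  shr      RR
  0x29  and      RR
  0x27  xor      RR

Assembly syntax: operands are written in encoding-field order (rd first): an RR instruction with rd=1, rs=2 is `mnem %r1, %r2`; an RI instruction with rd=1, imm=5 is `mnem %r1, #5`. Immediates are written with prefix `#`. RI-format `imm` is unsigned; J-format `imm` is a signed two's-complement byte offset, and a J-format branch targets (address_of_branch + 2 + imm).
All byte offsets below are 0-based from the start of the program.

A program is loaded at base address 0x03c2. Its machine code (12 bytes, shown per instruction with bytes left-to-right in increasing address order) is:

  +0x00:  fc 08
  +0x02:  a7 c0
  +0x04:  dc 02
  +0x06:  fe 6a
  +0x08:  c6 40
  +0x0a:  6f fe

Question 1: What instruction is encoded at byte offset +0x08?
cp %r2, %r1

off 0x08: read c6 40 as big → 0xc640
  op=0xc640>>10=0x31 ⇒ cp (RR)
  [9:8] rd=2 = %r2
  [7:6] rs=1 = %r1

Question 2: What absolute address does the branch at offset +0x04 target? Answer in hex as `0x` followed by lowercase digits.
0x03ca

[04] dc 02 → 0xdc02
  op=0xdc02>>10=0x37 ⇒ bne (J)
  [9:0] imm=2 = #2
  target = base 0x03c2 + off 0x04 + 2 + imm 2 = 0x03ca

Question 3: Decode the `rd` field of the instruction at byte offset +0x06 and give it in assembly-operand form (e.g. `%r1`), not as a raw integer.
%r2

[06] fe 6a → 0xfe6a
  top 6b → 0x3f → addi [RI]
  rd@[9:8]=0x2 ⇒ %r2
  imm@[7:0]=0x6a ⇒ #106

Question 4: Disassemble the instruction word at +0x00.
addi %r0, #8

[00] fc 08 → 0xfc08
  op=0xfc08>>10=0x3f ⇒ addi (RI)
  [9:8] rd=0 = %r0
  [7:0] imm=8 = #8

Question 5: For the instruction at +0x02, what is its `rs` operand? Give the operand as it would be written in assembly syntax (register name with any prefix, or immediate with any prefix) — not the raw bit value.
+0x02: a7 c0 ⇒ word 0xa7c0 (big)
  opcode bits[15:10]=0x29: and/RR
  rd: (w>>8)&0x3=0x3 → %r3
  rs: (w>>6)&0x3=0x3 → %r3

%r3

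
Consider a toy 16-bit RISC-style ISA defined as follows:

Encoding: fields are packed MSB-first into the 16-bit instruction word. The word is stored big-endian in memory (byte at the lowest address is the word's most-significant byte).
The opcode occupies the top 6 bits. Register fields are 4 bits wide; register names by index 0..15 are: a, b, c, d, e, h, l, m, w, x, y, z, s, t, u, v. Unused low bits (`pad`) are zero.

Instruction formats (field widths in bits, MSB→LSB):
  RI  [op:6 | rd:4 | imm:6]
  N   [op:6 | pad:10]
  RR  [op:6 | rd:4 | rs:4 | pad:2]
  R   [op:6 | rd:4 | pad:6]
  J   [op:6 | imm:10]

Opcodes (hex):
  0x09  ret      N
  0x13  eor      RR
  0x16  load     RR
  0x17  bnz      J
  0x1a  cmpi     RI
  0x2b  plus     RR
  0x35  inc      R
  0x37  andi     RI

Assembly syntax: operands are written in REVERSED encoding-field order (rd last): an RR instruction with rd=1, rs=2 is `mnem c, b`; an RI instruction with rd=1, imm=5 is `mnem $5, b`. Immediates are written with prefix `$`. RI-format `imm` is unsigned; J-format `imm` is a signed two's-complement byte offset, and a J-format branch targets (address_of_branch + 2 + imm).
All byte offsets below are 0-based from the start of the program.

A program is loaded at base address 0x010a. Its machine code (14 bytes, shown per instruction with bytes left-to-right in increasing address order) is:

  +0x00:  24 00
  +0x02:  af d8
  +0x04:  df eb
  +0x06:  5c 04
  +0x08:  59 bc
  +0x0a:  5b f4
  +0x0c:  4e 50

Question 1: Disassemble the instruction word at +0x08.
load v, l

[08] 59 bc → 0x59bc
  op=0x59bc>>10=0x16 ⇒ load (RR)
  [9:6] rd=6 = l
  [5:2] rs=15 = v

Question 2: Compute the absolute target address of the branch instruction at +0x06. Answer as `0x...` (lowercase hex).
0x0116

off 0x06: read 5c 04 as big → 0x5c04
  top 6b → 0x17 → bnz [J]
  [9:0] imm=4 = $4
  target = base 0x010a + off 0x06 + 2 + imm 4 = 0x0116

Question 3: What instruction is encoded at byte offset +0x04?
andi $43, v

@+04  big-endian(df eb) = 0xdfeb
  opcode bits[15:10]=0x37: andi/RI
  [9:6] rd=15 = v
  [5:0] imm=43 = $43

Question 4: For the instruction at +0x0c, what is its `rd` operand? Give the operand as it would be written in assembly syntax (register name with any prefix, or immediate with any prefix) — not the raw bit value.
off 0x0c: read 4e 50 as big → 0x4e50
  opcode bits[15:10]=0x13: eor/RR
  rd@[9:6]=0x9 ⇒ x
  rs@[5:2]=0x4 ⇒ e

x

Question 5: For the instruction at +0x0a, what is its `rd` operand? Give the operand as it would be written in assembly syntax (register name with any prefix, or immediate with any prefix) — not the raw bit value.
v

+0x0a: 5b f4 ⇒ word 0x5bf4 (big)
  top 6b → 0x16 → load [RR]
  rd@[9:6]=0xf ⇒ v
  rs@[5:2]=0xd ⇒ t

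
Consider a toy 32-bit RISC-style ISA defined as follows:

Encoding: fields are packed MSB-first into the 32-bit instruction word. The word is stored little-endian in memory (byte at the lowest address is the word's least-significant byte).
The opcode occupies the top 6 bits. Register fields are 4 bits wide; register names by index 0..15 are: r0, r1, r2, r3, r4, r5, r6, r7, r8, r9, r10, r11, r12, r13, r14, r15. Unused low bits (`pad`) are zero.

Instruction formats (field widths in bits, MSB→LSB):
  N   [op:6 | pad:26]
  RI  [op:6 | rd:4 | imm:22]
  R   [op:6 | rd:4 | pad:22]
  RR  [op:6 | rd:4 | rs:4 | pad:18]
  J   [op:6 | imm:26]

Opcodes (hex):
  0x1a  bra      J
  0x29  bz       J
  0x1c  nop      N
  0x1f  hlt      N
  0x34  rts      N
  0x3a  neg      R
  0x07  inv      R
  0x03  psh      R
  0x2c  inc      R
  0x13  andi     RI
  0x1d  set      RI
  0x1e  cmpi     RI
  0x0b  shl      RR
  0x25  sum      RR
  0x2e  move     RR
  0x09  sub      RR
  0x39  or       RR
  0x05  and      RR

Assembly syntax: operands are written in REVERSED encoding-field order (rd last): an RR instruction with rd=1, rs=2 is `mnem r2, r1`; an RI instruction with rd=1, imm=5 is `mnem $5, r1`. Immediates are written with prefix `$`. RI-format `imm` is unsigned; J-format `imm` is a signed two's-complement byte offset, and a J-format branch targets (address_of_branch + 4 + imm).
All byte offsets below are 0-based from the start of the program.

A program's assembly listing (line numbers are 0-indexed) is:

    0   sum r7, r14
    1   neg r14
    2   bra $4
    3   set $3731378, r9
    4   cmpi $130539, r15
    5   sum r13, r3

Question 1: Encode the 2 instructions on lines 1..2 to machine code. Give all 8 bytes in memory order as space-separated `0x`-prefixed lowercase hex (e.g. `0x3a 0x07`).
0x00 0x00 0x80 0xeb 0x04 0x00 0x00 0x68

line 1 (neg): pack op=0x3a:6|rd=14:4|pad=0:22 = 0xeb800000; little→ 00 00 80 eb
line 2 (bra): pack op=0x1a:6|imm=4:26 = 0x68000004; little→ 04 00 00 68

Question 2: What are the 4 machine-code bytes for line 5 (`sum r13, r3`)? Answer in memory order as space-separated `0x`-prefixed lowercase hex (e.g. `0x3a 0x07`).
line 5 (sum): pack op=0x25:6|rd=3:4|rs=13:4|pad=0:18 = 0x94f40000; little→ 00 00 f4 94

0x00 0x00 0xf4 0x94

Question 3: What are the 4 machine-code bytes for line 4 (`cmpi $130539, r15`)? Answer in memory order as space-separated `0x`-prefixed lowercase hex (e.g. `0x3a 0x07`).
L4: cmpi op=0x1e:6|rd=15:4|imm=130539:22 ⇒ 0x7bc1fdeb ⇒ little eb fd c1 7b

0xeb 0xfd 0xc1 0x7b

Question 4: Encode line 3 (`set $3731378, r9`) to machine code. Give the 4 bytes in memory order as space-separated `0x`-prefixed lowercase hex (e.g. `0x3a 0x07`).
0xb2 0xef 0x78 0x76

3. set fields op=0x1d:6|rd=9:4|imm=3731378:22 → word 7678efb2h → b2 ef 78 76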